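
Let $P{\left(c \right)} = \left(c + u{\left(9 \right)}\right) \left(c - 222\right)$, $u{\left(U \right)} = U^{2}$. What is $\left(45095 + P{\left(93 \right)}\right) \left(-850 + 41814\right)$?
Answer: $927793636$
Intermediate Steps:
$P{\left(c \right)} = \left(-222 + c\right) \left(81 + c\right)$ ($P{\left(c \right)} = \left(c + 9^{2}\right) \left(c - 222\right) = \left(c + 81\right) \left(-222 + c\right) = \left(81 + c\right) \left(-222 + c\right) = \left(-222 + c\right) \left(81 + c\right)$)
$\left(45095 + P{\left(93 \right)}\right) \left(-850 + 41814\right) = \left(45095 - \left(31095 - 8649\right)\right) \left(-850 + 41814\right) = \left(45095 - 22446\right) 40964 = 22649 \cdot 40964 = 927793636$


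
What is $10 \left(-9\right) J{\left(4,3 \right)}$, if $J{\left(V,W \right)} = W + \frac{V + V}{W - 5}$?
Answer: $90$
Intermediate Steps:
$J{\left(V,W \right)} = W + \frac{2 V}{-5 + W}$
$10 \left(-9\right) J{\left(4,3 \right)} = 10 \left(-9\right) \frac{3^{2} - 15 + 2 \cdot 4}{-5 + 3} = - 90 \frac{9 - 15 + 8}{-2} = - 90 \left(\left(- \frac{1}{2}\right) 2\right) = \left(-90\right) \left(-1\right) = 90$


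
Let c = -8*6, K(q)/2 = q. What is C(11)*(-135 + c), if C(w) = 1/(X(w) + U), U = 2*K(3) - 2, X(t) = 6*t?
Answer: -183/76 ≈ -2.4079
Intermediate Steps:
K(q) = 2*q
U = 10 (U = 2*(2*3) - 2 = 2*6 - 2 = 12 - 2 = 10)
c = -48
C(w) = 1/(10 + 6*w) (C(w) = 1/(6*w + 10) = 1/(10 + 6*w))
C(11)*(-135 + c) = (1/(2*(5 + 3*11)))*(-135 - 48) = (1/(2*(5 + 33)))*(-183) = ((½)/38)*(-183) = ((½)*(1/38))*(-183) = (1/76)*(-183) = -183/76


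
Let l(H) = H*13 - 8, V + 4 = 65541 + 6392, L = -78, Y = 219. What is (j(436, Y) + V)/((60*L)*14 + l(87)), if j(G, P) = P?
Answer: -72148/64397 ≈ -1.1204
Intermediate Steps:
V = 71929 (V = -4 + (65541 + 6392) = -4 + 71933 = 71929)
l(H) = -8 + 13*H (l(H) = 13*H - 8 = -8 + 13*H)
(j(436, Y) + V)/((60*L)*14 + l(87)) = (219 + 71929)/((60*(-78))*14 + (-8 + 13*87)) = 72148/(-4680*14 + (-8 + 1131)) = 72148/(-65520 + 1123) = 72148/(-64397) = 72148*(-1/64397) = -72148/64397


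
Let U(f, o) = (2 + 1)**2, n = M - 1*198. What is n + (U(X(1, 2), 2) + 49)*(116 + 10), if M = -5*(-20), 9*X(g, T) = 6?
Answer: 7210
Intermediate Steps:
X(g, T) = 2/3 (X(g, T) = (1/9)*6 = 2/3)
M = 100
n = -98 (n = 100 - 1*198 = 100 - 198 = -98)
U(f, o) = 9 (U(f, o) = 3**2 = 9)
n + (U(X(1, 2), 2) + 49)*(116 + 10) = -98 + (9 + 49)*(116 + 10) = -98 + 58*126 = -98 + 7308 = 7210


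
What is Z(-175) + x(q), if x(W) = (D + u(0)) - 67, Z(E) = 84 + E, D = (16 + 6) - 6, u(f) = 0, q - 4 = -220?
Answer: -142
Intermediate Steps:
q = -216 (q = 4 - 220 = -216)
D = 16 (D = 22 - 6 = 16)
x(W) = -51 (x(W) = (16 + 0) - 67 = 16 - 67 = -51)
Z(-175) + x(q) = (84 - 175) - 51 = -91 - 51 = -142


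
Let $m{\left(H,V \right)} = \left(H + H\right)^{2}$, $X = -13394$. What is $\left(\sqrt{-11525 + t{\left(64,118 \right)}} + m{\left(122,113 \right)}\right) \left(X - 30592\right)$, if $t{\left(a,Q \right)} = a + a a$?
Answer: $-2618750496 - 43986 i \sqrt{7365} \approx -2.6187 \cdot 10^{9} - 3.7749 \cdot 10^{6} i$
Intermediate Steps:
$m{\left(H,V \right)} = 4 H^{2}$ ($m{\left(H,V \right)} = \left(2 H\right)^{2} = 4 H^{2}$)
$t{\left(a,Q \right)} = a + a^{2}$
$\left(\sqrt{-11525 + t{\left(64,118 \right)}} + m{\left(122,113 \right)}\right) \left(X - 30592\right) = \left(\sqrt{-11525 + 64 \left(1 + 64\right)} + 4 \cdot 122^{2}\right) \left(-13394 - 30592\right) = \left(\sqrt{-11525 + 64 \cdot 65} + 4 \cdot 14884\right) \left(-43986\right) = \left(\sqrt{-11525 + 4160} + 59536\right) \left(-43986\right) = \left(\sqrt{-7365} + 59536\right) \left(-43986\right) = \left(i \sqrt{7365} + 59536\right) \left(-43986\right) = \left(59536 + i \sqrt{7365}\right) \left(-43986\right) = -2618750496 - 43986 i \sqrt{7365}$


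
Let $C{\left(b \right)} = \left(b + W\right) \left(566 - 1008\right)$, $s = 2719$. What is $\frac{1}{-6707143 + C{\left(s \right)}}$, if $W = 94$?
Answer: $- \frac{1}{7950489} \approx -1.2578 \cdot 10^{-7}$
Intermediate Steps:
$C{\left(b \right)} = -41548 - 442 b$ ($C{\left(b \right)} = \left(b + 94\right) \left(566 - 1008\right) = \left(94 + b\right) \left(-442\right) = -41548 - 442 b$)
$\frac{1}{-6707143 + C{\left(s \right)}} = \frac{1}{-6707143 - 1243346} = \frac{1}{-7950489} = - \frac{1}{7950489}$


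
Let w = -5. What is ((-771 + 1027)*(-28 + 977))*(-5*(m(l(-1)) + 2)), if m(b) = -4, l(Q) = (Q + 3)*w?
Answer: 2429440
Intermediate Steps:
l(Q) = -15 - 5*Q (l(Q) = (Q + 3)*(-5) = (3 + Q)*(-5) = -15 - 5*Q)
((-771 + 1027)*(-28 + 977))*(-5*(m(l(-1)) + 2)) = ((-771 + 1027)*(-28 + 977))*(-5*(-4 + 2)) = (256*949)*(-5*(-2)) = 242944*10 = 2429440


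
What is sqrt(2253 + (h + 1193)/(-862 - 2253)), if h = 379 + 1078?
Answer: sqrt(874124447)/623 ≈ 47.457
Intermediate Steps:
h = 1457
sqrt(2253 + (h + 1193)/(-862 - 2253)) = sqrt(2253 + (1457 + 1193)/(-862 - 2253)) = sqrt(2253 + 2650/(-3115)) = sqrt(2253 + 2650*(-1/3115)) = sqrt(2253 - 530/623) = sqrt(1403089/623) = sqrt(874124447)/623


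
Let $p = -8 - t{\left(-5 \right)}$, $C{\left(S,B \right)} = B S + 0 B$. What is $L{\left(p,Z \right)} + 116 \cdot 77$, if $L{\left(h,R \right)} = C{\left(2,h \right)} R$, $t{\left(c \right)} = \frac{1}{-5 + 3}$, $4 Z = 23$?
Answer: $\frac{35383}{4} \approx 8845.8$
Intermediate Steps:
$Z = \frac{23}{4}$ ($Z = \frac{1}{4} \cdot 23 = \frac{23}{4} \approx 5.75$)
$C{\left(S,B \right)} = B S$ ($C{\left(S,B \right)} = B S + 0 = B S$)
$t{\left(c \right)} = - \frac{1}{2}$ ($t{\left(c \right)} = \frac{1}{-2} = - \frac{1}{2}$)
$p = - \frac{15}{2}$ ($p = -8 - - \frac{1}{2} = -8 + \frac{1}{2} = - \frac{15}{2} \approx -7.5$)
$L{\left(h,R \right)} = 2 R h$ ($L{\left(h,R \right)} = h 2 R = 2 h R = 2 R h$)
$L{\left(p,Z \right)} + 116 \cdot 77 = 2 \cdot \frac{23}{4} \left(- \frac{15}{2}\right) + 116 \cdot 77 = - \frac{345}{4} + 8932 = \frac{35383}{4}$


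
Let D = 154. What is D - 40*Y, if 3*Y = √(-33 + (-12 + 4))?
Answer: 154 - 40*I*√41/3 ≈ 154.0 - 85.375*I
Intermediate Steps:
Y = I*√41/3 (Y = √(-33 + (-12 + 4))/3 = √(-33 - 8)/3 = √(-41)/3 = (I*√41)/3 = I*√41/3 ≈ 2.1344*I)
D - 40*Y = 154 - 40*I*√41/3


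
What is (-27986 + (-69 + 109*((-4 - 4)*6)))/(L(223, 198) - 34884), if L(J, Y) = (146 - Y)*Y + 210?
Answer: 33287/44970 ≈ 0.74020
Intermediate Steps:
L(J, Y) = 210 + Y*(146 - Y) (L(J, Y) = Y*(146 - Y) + 210 = 210 + Y*(146 - Y))
(-27986 + (-69 + 109*((-4 - 4)*6)))/(L(223, 198) - 34884) = (-27986 + (-69 + 109*((-4 - 4)*6)))/((210 - 1*198**2 + 146*198) - 34884) = (-27986 + (-69 + 109*(-8*6)))/((210 - 1*39204 + 28908) - 34884) = (-27986 + (-69 + 109*(-48)))/((210 - 39204 + 28908) - 34884) = (-27986 + (-69 - 5232))/(-10086 - 34884) = (-27986 - 5301)/(-44970) = -33287*(-1/44970) = 33287/44970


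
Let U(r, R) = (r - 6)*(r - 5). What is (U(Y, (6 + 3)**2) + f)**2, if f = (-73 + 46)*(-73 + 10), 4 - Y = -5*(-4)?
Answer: 4678569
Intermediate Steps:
Y = -16 (Y = 4 - (-5)*(-4) = 4 - 1*20 = 4 - 20 = -16)
U(r, R) = (-6 + r)*(-5 + r)
f = 1701 (f = -27*(-63) = 1701)
(U(Y, (6 + 3)**2) + f)**2 = ((30 + (-16)**2 - 11*(-16)) + 1701)**2 = ((30 + 256 + 176) + 1701)**2 = (462 + 1701)**2 = 2163**2 = 4678569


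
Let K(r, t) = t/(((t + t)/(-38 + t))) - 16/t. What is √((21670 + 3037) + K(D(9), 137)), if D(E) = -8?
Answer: √1858610226/274 ≈ 157.34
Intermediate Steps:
K(r, t) = -19 + t/2 - 16/t (K(r, t) = t/(((2*t)/(-38 + t))) - 16/t = t/((2*t/(-38 + t))) - 16/t = t*((-38 + t)/(2*t)) - 16/t = (-19 + t/2) - 16/t = -19 + t/2 - 16/t)
√((21670 + 3037) + K(D(9), 137)) = √((21670 + 3037) + (-19 + (½)*137 - 16/137)) = √(24707 + (-19 + 137/2 - 16*1/137)) = √(24707 + (-19 + 137/2 - 16/137)) = √(24707 + 13531/274) = √(6783249/274) = √1858610226/274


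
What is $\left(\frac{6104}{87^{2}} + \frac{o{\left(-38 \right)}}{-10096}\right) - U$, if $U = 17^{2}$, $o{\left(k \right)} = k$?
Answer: $- \frac{11011245365}{38208312} \approx -288.19$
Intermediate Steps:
$U = 289$
$\left(\frac{6104}{87^{2}} + \frac{o{\left(-38 \right)}}{-10096}\right) - U = \left(\frac{6104}{87^{2}} - \frac{38}{-10096}\right) - 289 = \left(\frac{6104}{7569} - - \frac{19}{5048}\right) - 289 = \left(6104 \cdot \frac{1}{7569} + \frac{19}{5048}\right) - 289 = \left(\frac{6104}{7569} + \frac{19}{5048}\right) - 289 = \frac{30956803}{38208312} - 289 = - \frac{11011245365}{38208312}$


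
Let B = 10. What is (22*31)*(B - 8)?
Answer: 1364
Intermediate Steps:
(22*31)*(B - 8) = (22*31)*(10 - 8) = 682*2 = 1364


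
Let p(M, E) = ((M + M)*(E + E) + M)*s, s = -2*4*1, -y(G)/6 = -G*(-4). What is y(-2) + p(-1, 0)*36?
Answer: 336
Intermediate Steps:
y(G) = -24*G (y(G) = -6*(-G)*(-4) = -24*G)
s = -8 (s = -8*1 = -8)
p(M, E) = -8*M - 32*E*M (p(M, E) = ((M + M)*(E + E) + M)*(-8) = ((2*M)*(2*E) + M)*(-8) = (4*E*M + M)*(-8) = (M + 4*E*M)*(-8) = -8*M - 32*E*M)
y(-2) + p(-1, 0)*36 = -24*(-2) - 8*(-1)*(1 + 4*0)*36 = 48 - 8*(-1)*(1 + 0)*36 = 48 - 8*(-1)*1*36 = 48 + 8*36 = 48 + 288 = 336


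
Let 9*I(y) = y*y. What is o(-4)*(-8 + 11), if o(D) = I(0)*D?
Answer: 0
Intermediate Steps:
I(y) = y²/9 (I(y) = (y*y)/9 = y²/9)
o(D) = 0 (o(D) = ((⅑)*0²)*D = ((⅑)*0)*D = 0*D = 0)
o(-4)*(-8 + 11) = 0*(-8 + 11) = 0*3 = 0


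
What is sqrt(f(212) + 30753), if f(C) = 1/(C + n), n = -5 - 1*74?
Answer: 5*sqrt(21759598)/133 ≈ 175.37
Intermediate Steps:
n = -79 (n = -5 - 74 = -79)
f(C) = 1/(-79 + C) (f(C) = 1/(C - 79) = 1/(-79 + C))
sqrt(f(212) + 30753) = sqrt(1/(-79 + 212) + 30753) = sqrt(1/133 + 30753) = sqrt(4090150/133) = 5*sqrt(21759598)/133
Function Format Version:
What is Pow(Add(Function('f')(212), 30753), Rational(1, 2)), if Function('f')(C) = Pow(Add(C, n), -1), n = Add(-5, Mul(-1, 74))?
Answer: Mul(Rational(5, 133), Pow(21759598, Rational(1, 2))) ≈ 175.37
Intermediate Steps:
n = -79 (n = Add(-5, -74) = -79)
Function('f')(C) = Pow(Add(-79, C), -1) (Function('f')(C) = Pow(Add(C, -79), -1) = Pow(Add(-79, C), -1))
Pow(Add(Function('f')(212), 30753), Rational(1, 2)) = Pow(Add(Pow(Add(-79, 212), -1), 30753), Rational(1, 2)) = Pow(Add(Pow(133, -1), 30753), Rational(1, 2)) = Pow(Add(Rational(1, 133), 30753), Rational(1, 2)) = Pow(Rational(4090150, 133), Rational(1, 2)) = Mul(Rational(5, 133), Pow(21759598, Rational(1, 2)))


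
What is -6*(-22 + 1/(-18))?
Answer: 397/3 ≈ 132.33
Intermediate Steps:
-6*(-22 + 1/(-18)) = -6*(-22 - 1/18) = -6*(-397/18) = 397/3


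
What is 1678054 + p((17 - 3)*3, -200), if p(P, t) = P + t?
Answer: 1677896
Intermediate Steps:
1678054 + p((17 - 3)*3, -200) = 1678054 + ((17 - 3)*3 - 200) = 1678054 + (14*3 - 200) = 1678054 + (42 - 200) = 1678054 - 158 = 1677896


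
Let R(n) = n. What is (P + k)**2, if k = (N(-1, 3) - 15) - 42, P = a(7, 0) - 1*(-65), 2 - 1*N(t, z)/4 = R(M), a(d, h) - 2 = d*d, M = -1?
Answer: 5041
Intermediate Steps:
a(d, h) = 2 + d**2 (a(d, h) = 2 + d*d = 2 + d**2)
N(t, z) = 12 (N(t, z) = 8 - 4*(-1) = 8 + 4 = 12)
P = 116 (P = (2 + 7**2) - 1*(-65) = (2 + 49) + 65 = 51 + 65 = 116)
k = -45 (k = (12 - 15) - 42 = -3 - 42 = -45)
(P + k)**2 = (116 - 45)**2 = 71**2 = 5041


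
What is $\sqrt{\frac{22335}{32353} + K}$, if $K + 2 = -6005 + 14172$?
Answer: $\frac{2 \sqrt{2136790929185}}{32353} \approx 90.364$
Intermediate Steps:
$K = 8165$ ($K = -2 + \left(-6005 + 14172\right) = -2 + 8167 = 8165$)
$\sqrt{\frac{22335}{32353} + K} = \sqrt{\frac{22335}{32353} + 8165} = \sqrt{\frac{264184580}{32353}} = \frac{2 \sqrt{2136790929185}}{32353}$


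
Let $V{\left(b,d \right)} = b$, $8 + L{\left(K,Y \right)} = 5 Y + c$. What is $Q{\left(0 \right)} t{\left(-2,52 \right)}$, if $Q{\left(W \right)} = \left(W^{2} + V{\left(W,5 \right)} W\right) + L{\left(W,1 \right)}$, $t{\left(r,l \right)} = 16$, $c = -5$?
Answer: $-128$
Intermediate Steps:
$L{\left(K,Y \right)} = -13 + 5 Y$ ($L{\left(K,Y \right)} = -8 + \left(5 Y - 5\right) = -8 + \left(-5 + 5 Y\right) = -13 + 5 Y$)
$Q{\left(W \right)} = -8 + 2 W^{2}$ ($Q{\left(W \right)} = \left(W^{2} + W W\right) + \left(-13 + 5 \cdot 1\right) = \left(W^{2} + W^{2}\right) + \left(-13 + 5\right) = 2 W^{2} - 8 = -8 + 2 W^{2}$)
$Q{\left(0 \right)} t{\left(-2,52 \right)} = \left(-8 + 2 \cdot 0^{2}\right) 16 = \left(-8 + 2 \cdot 0\right) 16 = \left(-8 + 0\right) 16 = \left(-8\right) 16 = -128$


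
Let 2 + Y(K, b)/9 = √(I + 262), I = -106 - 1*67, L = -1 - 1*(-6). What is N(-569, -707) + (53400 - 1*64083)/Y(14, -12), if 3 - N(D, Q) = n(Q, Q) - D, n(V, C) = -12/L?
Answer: -10056/17 - 1187*√89/85 ≈ -723.27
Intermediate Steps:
L = 5 (L = -1 + 6 = 5)
I = -173 (I = -106 - 67 = -173)
Y(K, b) = -18 + 9*√89 (Y(K, b) = -18 + 9*√(-173 + 262) = -18 + 9*√89)
n(V, C) = -12/5
N(D, Q) = 27/5 + D (N(D, Q) = 3 - (-12/5 - D) = 3 + (12/5 + D) = 27/5 + D)
N(-569, -707) + (53400 - 1*64083)/Y(14, -12) = (27/5 - 569) + (53400 - 1*64083)/(-18 + 9*√89) = -2818/5 + (53400 - 64083)/(-18 + 9*√89) = -2818/5 - 10683/(-18 + 9*√89)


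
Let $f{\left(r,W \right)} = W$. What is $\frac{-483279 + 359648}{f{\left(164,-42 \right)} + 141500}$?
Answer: $- \frac{123631}{141458} \approx -0.87398$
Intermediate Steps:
$\frac{-483279 + 359648}{f{\left(164,-42 \right)} + 141500} = \frac{-483279 + 359648}{-42 + 141500} = - \frac{123631}{141458}$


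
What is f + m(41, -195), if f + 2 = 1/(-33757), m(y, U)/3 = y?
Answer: 4084596/33757 ≈ 121.00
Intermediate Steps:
m(y, U) = 3*y
f = -67515/33757 (f = -2 + 1/(-33757) = -2 - 1/33757 = -67515/33757 ≈ -2.0000)
f + m(41, -195) = -67515/33757 + 3*41 = -67515/33757 + 123 = 4084596/33757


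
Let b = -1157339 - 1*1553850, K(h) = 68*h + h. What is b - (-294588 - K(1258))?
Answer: -2329799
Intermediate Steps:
K(h) = 69*h
b = -2711189 (b = -1157339 - 1553850 = -2711189)
b - (-294588 - K(1258)) = -2711189 - (-294588 - 69*1258) = -2711189 - (-294588 - 1*86802) = -2711189 - (-294588 - 86802) = -2711189 - 1*(-381390) = -2711189 + 381390 = -2329799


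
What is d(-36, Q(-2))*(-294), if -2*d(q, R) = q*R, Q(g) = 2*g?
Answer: 21168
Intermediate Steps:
d(q, R) = -R*q/2 (d(q, R) = -q*R/2 = -R*q/2)
d(-36, Q(-2))*(-294) = -1/2*2*(-2)*(-36)*(-294) = -1/2*(-4)*(-36)*(-294) = -72*(-294) = 21168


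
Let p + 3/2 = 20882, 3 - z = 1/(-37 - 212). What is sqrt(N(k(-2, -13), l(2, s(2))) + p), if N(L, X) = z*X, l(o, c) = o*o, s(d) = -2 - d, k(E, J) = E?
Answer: sqrt(5181427554)/498 ≈ 144.54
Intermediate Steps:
z = 748/249 (z = 3 - 1/(-37 - 212) = 3 - 1/(-249) = 3 - 1*(-1/249) = 3 + 1/249 = 748/249 ≈ 3.0040)
p = 41761/2 (p = -3/2 + 20882 = 41761/2 ≈ 20881.)
l(o, c) = o**2
N(L, X) = 748*X/249
sqrt(N(k(-2, -13), l(2, s(2))) + p) = sqrt((748/249)*2**2 + 41761/2) = sqrt((748/249)*4 + 41761/2) = sqrt(2992/249 + 41761/2) = sqrt(10404473/498) = sqrt(5181427554)/498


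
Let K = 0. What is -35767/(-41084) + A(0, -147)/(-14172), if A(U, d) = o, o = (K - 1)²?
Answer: 63356105/72780306 ≈ 0.87051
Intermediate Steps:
o = 1 (o = (0 - 1)² = (-1)² = 1)
A(U, d) = 1
-35767/(-41084) + A(0, -147)/(-14172) = -35767/(-41084) + 1/(-14172) = -35767*(-1/41084) + 1*(-1/14172) = 35767/41084 - 1/14172 = 63356105/72780306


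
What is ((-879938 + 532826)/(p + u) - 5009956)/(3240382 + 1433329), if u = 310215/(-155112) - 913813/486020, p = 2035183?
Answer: -7117252080049361517908/6639574919196949846963 ≈ -1.0719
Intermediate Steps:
u = -24376171363/6282294520 (u = 310215*(-1/155112) - 913813*1/486020 = -103405/51704 - 913813/486020 = -24376171363/6282294520 ≈ -3.8801)
((-879938 + 532826)/(p + u) - 5009956)/(3240382 + 1433329) = ((-879938 + 532826)/(2035183 - 24376171363/6282294520) - 5009956)/(3240382 + 1433329) = (-347112/12785594631925797/6282294520 - 5009956)/4673711 = (-347112*6282294520/12785594631925797 - 5009956)*(1/4673711) = (-242295535047360/1420621625769533 - 5009956)*(1/4673711) = -7117252080049361517908/1420621625769533*1/4673711 = -7117252080049361517908/6639574919196949846963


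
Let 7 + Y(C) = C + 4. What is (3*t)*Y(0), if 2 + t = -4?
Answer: 54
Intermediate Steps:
t = -6 (t = -2 - 4 = -6)
Y(C) = -3 + C (Y(C) = -7 + (C + 4) = -7 + (4 + C) = -3 + C)
(3*t)*Y(0) = (3*(-6))*(-3 + 0) = -18*(-3) = 54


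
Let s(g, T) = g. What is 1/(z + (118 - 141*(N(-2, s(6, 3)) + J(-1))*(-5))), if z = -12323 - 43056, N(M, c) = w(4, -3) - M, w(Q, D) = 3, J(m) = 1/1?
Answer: -1/51031 ≈ -1.9596e-5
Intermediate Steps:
J(m) = 1
N(M, c) = 3 - M
z = -55379
1/(z + (118 - 141*(N(-2, s(6, 3)) + J(-1))*(-5))) = 1/(-55379 + (118 - 141*((3 - 1*(-2)) + 1)*(-5))) = 1/(-55379 + (118 - 141*((3 + 2) + 1)*(-5))) = 1/(-55379 + (118 - 141*(5 + 1)*(-5))) = 1/(-55379 + (118 - 846*(-5))) = 1/(-55379 + (118 - 141*(-30))) = 1/(-55379 + (118 + 4230)) = 1/(-55379 + 4348) = 1/(-51031) = -1/51031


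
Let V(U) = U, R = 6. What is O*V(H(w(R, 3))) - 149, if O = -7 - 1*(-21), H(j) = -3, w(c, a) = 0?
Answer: -191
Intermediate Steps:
O = 14 (O = -7 + 21 = 14)
O*V(H(w(R, 3))) - 149 = 14*(-3) - 149 = -42 - 149 = -191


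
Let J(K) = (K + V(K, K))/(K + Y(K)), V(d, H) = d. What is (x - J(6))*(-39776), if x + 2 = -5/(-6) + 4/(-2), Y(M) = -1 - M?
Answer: -1054064/3 ≈ -3.5135e+5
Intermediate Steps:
J(K) = -2*K (J(K) = (K + K)/(K + (-1 - K)) = (2*K)/(-1) = (2*K)*(-1) = -2*K)
x = -19/6 (x = -2 + (-5/(-6) + 4/(-2)) = -2 + (-5*(-⅙) + 4*(-½)) = -2 + (⅚ - 2) = -2 - 7/6 = -19/6 ≈ -3.1667)
(x - J(6))*(-39776) = (-19/6 - (-2)*6)*(-39776) = (-19/6 - 1*(-12))*(-39776) = (-19/6 + 12)*(-39776) = (53/6)*(-39776) = -1054064/3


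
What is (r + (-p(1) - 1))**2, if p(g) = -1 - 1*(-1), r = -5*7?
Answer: 1296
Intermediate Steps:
r = -35
p(g) = 0 (p(g) = -1 + 1 = 0)
(r + (-p(1) - 1))**2 = (-35 + (-1*0 - 1))**2 = (-35 + (0 - 1))**2 = (-35 - 1)**2 = (-36)**2 = 1296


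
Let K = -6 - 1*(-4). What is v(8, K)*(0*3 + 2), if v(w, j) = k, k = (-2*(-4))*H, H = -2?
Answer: -32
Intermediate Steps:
K = -2 (K = -6 + 4 = -2)
k = -16 (k = -2*(-4)*(-2) = 8*(-2) = -16)
v(w, j) = -16
v(8, K)*(0*3 + 2) = -16*(0*3 + 2) = -16*(0 + 2) = -16*2 = -32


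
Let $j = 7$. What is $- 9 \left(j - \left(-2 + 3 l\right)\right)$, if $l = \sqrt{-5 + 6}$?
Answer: $-54$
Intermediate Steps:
$l = 1$ ($l = \sqrt{1} = 1$)
$- 9 \left(j - \left(-2 + 3 l\right)\right) = - 9 \left(7 + \left(\left(-3\right) 1 + 2\right)\right) = - 9 \left(7 + \left(-3 + 2\right)\right) = - 9 \left(7 - 1\right) = \left(-9\right) 6 = -54$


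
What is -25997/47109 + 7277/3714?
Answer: 82086445/58320942 ≈ 1.4075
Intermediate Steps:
-25997/47109 + 7277/3714 = 82086445/58320942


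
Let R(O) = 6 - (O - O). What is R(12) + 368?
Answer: 374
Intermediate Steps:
R(O) = 6 (R(O) = 6 - 1*0 = 6 + 0 = 6)
R(12) + 368 = 6 + 368 = 374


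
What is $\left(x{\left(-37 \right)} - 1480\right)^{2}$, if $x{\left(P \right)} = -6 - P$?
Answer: $2099601$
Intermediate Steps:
$\left(x{\left(-37 \right)} - 1480\right)^{2} = \left(\left(-6 - -37\right) - 1480\right)^{2} = \left(\left(-6 + 37\right) - 1480\right)^{2} = \left(31 - 1480\right)^{2} = \left(-1449\right)^{2} = 2099601$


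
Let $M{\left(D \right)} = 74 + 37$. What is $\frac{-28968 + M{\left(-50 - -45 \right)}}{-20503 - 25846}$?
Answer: $\frac{28857}{46349} \approx 0.6226$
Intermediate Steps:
$M{\left(D \right)} = 111$
$\frac{-28968 + M{\left(-50 - -45 \right)}}{-20503 - 25846} = \frac{-28968 + 111}{-20503 - 25846} = - \frac{28857}{-46349} = \left(-28857\right) \left(- \frac{1}{46349}\right) = \frac{28857}{46349}$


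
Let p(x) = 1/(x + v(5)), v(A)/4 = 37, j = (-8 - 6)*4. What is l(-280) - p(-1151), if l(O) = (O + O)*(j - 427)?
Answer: 271291441/1003 ≈ 2.7048e+5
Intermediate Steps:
j = -56 (j = -14*4 = -56)
v(A) = 148 (v(A) = 4*37 = 148)
p(x) = 1/(148 + x) (p(x) = 1/(x + 148) = 1/(148 + x))
l(O) = -966*O (l(O) = (O + O)*(-56 - 427) = (2*O)*(-483) = -966*O)
l(-280) - p(-1151) = -966*(-280) - 1/(148 - 1151) = 270480 - 1/(-1003) = 270480 - 1*(-1/1003) = 270480 + 1/1003 = 271291441/1003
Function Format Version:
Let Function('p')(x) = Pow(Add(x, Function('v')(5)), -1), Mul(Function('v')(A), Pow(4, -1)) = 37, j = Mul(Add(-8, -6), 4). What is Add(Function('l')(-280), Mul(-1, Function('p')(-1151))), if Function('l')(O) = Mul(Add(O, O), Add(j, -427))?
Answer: Rational(271291441, 1003) ≈ 2.7048e+5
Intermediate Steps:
j = -56 (j = Mul(-14, 4) = -56)
Function('v')(A) = 148 (Function('v')(A) = Mul(4, 37) = 148)
Function('p')(x) = Pow(Add(148, x), -1) (Function('p')(x) = Pow(Add(x, 148), -1) = Pow(Add(148, x), -1))
Function('l')(O) = Mul(-966, O) (Function('l')(O) = Mul(Add(O, O), Add(-56, -427)) = Mul(Mul(2, O), -483) = Mul(-966, O))
Add(Function('l')(-280), Mul(-1, Function('p')(-1151))) = Add(Mul(-966, -280), Mul(-1, Pow(Add(148, -1151), -1))) = Add(270480, Mul(-1, Pow(-1003, -1))) = Add(270480, Mul(-1, Rational(-1, 1003))) = Add(270480, Rational(1, 1003)) = Rational(271291441, 1003)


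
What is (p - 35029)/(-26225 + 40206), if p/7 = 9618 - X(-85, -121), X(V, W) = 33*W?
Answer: 60248/13981 ≈ 4.3093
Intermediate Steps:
p = 95277 (p = 7*(9618 - 33*(-121)) = 7*(9618 - 1*(-3993)) = 7*(9618 + 3993) = 7*13611 = 95277)
(p - 35029)/(-26225 + 40206) = (95277 - 35029)/(-26225 + 40206) = 60248/13981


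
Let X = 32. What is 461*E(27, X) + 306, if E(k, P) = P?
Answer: 15058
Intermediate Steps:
461*E(27, X) + 306 = 461*32 + 306 = 14752 + 306 = 15058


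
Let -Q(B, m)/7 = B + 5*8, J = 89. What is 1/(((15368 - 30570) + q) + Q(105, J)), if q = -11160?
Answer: -1/27377 ≈ -3.6527e-5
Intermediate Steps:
Q(B, m) = -280 - 7*B (Q(B, m) = -7*(B + 5*8) = -7*(B + 40) = -7*(40 + B) = -280 - 7*B)
1/(((15368 - 30570) + q) + Q(105, J)) = 1/(((15368 - 30570) - 11160) + (-280 - 7*105)) = 1/((-15202 - 11160) + (-280 - 735)) = 1/(-26362 - 1015) = 1/(-27377) = -1/27377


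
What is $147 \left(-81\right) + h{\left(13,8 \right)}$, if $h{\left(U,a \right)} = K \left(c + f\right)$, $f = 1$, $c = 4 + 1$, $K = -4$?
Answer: $-11931$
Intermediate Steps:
$c = 5$
$h{\left(U,a \right)} = -24$ ($h{\left(U,a \right)} = - 4 \left(5 + 1\right) = \left(-4\right) 6 = -24$)
$147 \left(-81\right) + h{\left(13,8 \right)} = 147 \left(-81\right) - 24 = -11907 - 24 = -11931$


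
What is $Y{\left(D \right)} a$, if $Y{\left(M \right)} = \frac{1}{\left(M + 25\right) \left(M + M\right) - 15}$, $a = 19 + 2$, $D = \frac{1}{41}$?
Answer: $- \frac{1681}{1103} \approx -1.524$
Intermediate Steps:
$D = \frac{1}{41} \approx 0.02439$
$a = 21$
$Y{\left(M \right)} = \frac{1}{-15 + 2 M \left(25 + M\right)}$ ($Y{\left(M \right)} = \frac{1}{\left(25 + M\right) 2 M - 15} = \frac{1}{2 M \left(25 + M\right) - 15} = \frac{1}{-15 + 2 M \left(25 + M\right)}$)
$Y{\left(D \right)} a = \frac{1}{-15 + \frac{2}{1681} + 50 \cdot \frac{1}{41}} \cdot 21 = \frac{1}{-15 + 2 \cdot \frac{1}{1681} + \frac{50}{41}} \cdot 21 = \frac{1}{-15 + \frac{2}{1681} + \frac{50}{41}} \cdot 21 = \frac{1}{- \frac{23163}{1681}} \cdot 21 = \left(- \frac{1681}{23163}\right) 21 = - \frac{1681}{1103}$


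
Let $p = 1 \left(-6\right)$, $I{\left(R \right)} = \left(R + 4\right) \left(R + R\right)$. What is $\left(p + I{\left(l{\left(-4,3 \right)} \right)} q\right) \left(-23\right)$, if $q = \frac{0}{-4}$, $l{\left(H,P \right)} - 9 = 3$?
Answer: $138$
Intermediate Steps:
$l{\left(H,P \right)} = 12$ ($l{\left(H,P \right)} = 9 + 3 = 12$)
$I{\left(R \right)} = 2 R \left(4 + R\right)$ ($I{\left(R \right)} = \left(4 + R\right) 2 R = 2 R \left(4 + R\right)$)
$p = -6$
$q = 0$ ($q = 0 \left(- \frac{1}{4}\right) = 0$)
$\left(p + I{\left(l{\left(-4,3 \right)} \right)} q\right) \left(-23\right) = \left(-6 + 2 \cdot 12 \left(4 + 12\right) 0\right) \left(-23\right) = \left(-6 + 2 \cdot 12 \cdot 16 \cdot 0\right) \left(-23\right) = \left(-6 + 384 \cdot 0\right) \left(-23\right) = \left(-6 + 0\right) \left(-23\right) = \left(-6\right) \left(-23\right) = 138$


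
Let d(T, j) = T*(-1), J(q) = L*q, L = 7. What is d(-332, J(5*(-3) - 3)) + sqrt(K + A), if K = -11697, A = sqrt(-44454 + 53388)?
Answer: 332 + sqrt(-11697 + sqrt(8934)) ≈ 332.0 + 107.71*I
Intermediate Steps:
A = sqrt(8934) ≈ 94.520
J(q) = 7*q
d(T, j) = -T
d(-332, J(5*(-3) - 3)) + sqrt(K + A) = -1*(-332) + sqrt(-11697 + sqrt(8934)) = 332 + sqrt(-11697 + sqrt(8934))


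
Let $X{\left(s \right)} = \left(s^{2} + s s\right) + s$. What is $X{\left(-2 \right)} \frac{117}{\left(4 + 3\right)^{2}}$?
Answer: $\frac{702}{49} \approx 14.327$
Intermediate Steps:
$X{\left(s \right)} = s + 2 s^{2}$ ($X{\left(s \right)} = \left(s^{2} + s^{2}\right) + s = 2 s^{2} + s = s + 2 s^{2}$)
$X{\left(-2 \right)} \frac{117}{\left(4 + 3\right)^{2}} = - 2 \left(1 + 2 \left(-2\right)\right) \frac{117}{\left(4 + 3\right)^{2}} = - 2 \left(1 - 4\right) \frac{117}{7^{2}} = \left(-2\right) \left(-3\right) \frac{117}{49} = 6 \cdot 117 \cdot \frac{1}{49} = 6 \cdot \frac{117}{49} = \frac{702}{49}$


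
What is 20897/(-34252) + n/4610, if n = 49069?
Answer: 792188109/78950860 ≈ 10.034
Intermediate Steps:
20897/(-34252) + n/4610 = 20897/(-34252) + 49069/4610 = 20897*(-1/34252) + 49069*(1/4610) = -20897/34252 + 49069/4610 = 792188109/78950860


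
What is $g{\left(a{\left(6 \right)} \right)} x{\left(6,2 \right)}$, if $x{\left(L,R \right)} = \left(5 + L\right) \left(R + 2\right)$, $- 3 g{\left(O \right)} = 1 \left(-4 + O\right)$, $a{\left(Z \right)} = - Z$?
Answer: $\frac{440}{3} \approx 146.67$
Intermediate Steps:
$g{\left(O \right)} = \frac{4}{3} - \frac{O}{3}$ ($g{\left(O \right)} = - \frac{1 \left(-4 + O\right)}{3} = - \frac{-4 + O}{3} = \frac{4}{3} - \frac{O}{3}$)
$x{\left(L,R \right)} = \left(2 + R\right) \left(5 + L\right)$ ($x{\left(L,R \right)} = \left(5 + L\right) \left(2 + R\right) = \left(2 + R\right) \left(5 + L\right)$)
$g{\left(a{\left(6 \right)} \right)} x{\left(6,2 \right)} = \left(\frac{4}{3} - \frac{\left(-1\right) 6}{3}\right) \left(10 + 2 \cdot 6 + 5 \cdot 2 + 6 \cdot 2\right) = \left(\frac{4}{3} - -2\right) \left(10 + 12 + 10 + 12\right) = \left(\frac{4}{3} + 2\right) 44 = \frac{10}{3} \cdot 44 = \frac{440}{3}$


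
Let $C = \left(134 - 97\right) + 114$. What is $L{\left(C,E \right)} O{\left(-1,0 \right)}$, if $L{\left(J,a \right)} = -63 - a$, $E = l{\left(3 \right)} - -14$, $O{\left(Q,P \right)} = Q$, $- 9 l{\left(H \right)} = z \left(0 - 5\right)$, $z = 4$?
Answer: $\frac{713}{9} \approx 79.222$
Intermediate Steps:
$l{\left(H \right)} = \frac{20}{9}$ ($l{\left(H \right)} = - \frac{4 \left(0 - 5\right)}{9} = - \frac{4 \left(-5\right)}{9} = \left(- \frac{1}{9}\right) \left(-20\right) = \frac{20}{9}$)
$C = 151$ ($C = 37 + 114 = 151$)
$E = \frac{146}{9}$ ($E = \frac{20}{9} - -14 = \frac{20}{9} + 14 = \frac{146}{9} \approx 16.222$)
$L{\left(C,E \right)} O{\left(-1,0 \right)} = \left(-63 - \frac{146}{9}\right) \left(-1\right) = \left(- \frac{713}{9}\right) \left(-1\right) = \frac{713}{9}$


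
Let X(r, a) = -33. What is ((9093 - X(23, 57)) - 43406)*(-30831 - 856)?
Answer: 1086230360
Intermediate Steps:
((9093 - X(23, 57)) - 43406)*(-30831 - 856) = ((9093 - 1*(-33)) - 43406)*(-30831 - 856) = ((9093 + 33) - 43406)*(-31687) = (9126 - 43406)*(-31687) = -34280*(-31687) = 1086230360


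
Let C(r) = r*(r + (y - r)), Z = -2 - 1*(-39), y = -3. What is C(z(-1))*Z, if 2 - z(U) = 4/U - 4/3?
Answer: -814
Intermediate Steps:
Z = 37 (Z = -2 + 39 = 37)
z(U) = 10/3 - 4/U (z(U) = 2 - (4/U - 4/3) = 2 - (-4/3 + 4/U) = 2 + (4/3 - 4/U) = 10/3 - 4/U)
C(r) = -3*r (C(r) = r*(r + (-3 - r)) = r*(-3) = -3*r)
C(z(-1))*Z = -3*(10/3 - 4/(-1))*37 = -3*(10/3 - 4*(-1))*37 = -3*(10/3 + 4)*37 = -3*22/3*37 = -22*37 = -814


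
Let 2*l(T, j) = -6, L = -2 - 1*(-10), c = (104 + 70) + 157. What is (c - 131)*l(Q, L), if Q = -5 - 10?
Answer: -600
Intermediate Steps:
Q = -15
c = 331 (c = 174 + 157 = 331)
L = 8 (L = -2 + 10 = 8)
l(T, j) = -3 (l(T, j) = (1/2)*(-6) = -3)
(c - 131)*l(Q, L) = (331 - 131)*(-3) = 200*(-3) = -600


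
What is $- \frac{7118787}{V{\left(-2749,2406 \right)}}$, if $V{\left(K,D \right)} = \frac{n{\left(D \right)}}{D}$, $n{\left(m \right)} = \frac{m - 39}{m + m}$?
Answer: $- \frac{9157664547096}{263} \approx -3.482 \cdot 10^{10}$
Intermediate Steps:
$n{\left(m \right)} = \frac{-39 + m}{2 m}$
$V{\left(K,D \right)} = \frac{-39 + D}{2 D^{2}}$ ($V{\left(K,D \right)} = \frac{\frac{1}{2} \frac{1}{D} \left(-39 + D\right)}{D} = \frac{-39 + D}{2 D^{2}}$)
$- \frac{7118787}{V{\left(-2749,2406 \right)}} = - \frac{7118787}{\frac{1}{2} \cdot \frac{1}{5788836} \left(-39 + 2406\right)} = - \frac{7118787}{\frac{1}{2} \cdot \frac{1}{5788836} \cdot 2367} = - \frac{7118787}{\frac{263}{1286408}} = \left(-7118787\right) \frac{1286408}{263} = - \frac{9157664547096}{263}$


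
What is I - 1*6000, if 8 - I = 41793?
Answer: -47785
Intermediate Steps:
I = -41785 (I = 8 - 1*41793 = 8 - 41793 = -41785)
I - 1*6000 = -41785 - 1*6000 = -41785 - 6000 = -47785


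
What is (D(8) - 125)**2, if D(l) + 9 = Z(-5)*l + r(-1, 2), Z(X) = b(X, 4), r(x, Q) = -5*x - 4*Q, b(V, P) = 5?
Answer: 9409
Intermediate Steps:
Z(X) = 5
D(l) = -12 + 5*l (D(l) = -9 + (5*l + (-5*(-1) - 4*2)) = -9 + (5*l + (5 - 8)) = -9 + (5*l - 3) = -9 + (-3 + 5*l) = -12 + 5*l)
(D(8) - 125)**2 = ((-12 + 5*8) - 125)**2 = ((-12 + 40) - 125)**2 = (28 - 125)**2 = (-97)**2 = 9409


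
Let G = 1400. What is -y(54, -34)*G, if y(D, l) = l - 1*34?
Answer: 95200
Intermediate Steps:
y(D, l) = -34 + l (y(D, l) = l - 34 = -34 + l)
-y(54, -34)*G = -(-34 - 34)*1400 = -(-68)*1400 = -1*(-95200) = 95200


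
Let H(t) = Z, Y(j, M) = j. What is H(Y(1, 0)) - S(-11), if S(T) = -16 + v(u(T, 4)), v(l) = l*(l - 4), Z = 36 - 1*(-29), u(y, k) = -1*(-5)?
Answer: 76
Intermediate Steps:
u(y, k) = 5
Z = 65 (Z = 36 + 29 = 65)
v(l) = l*(-4 + l)
H(t) = 65
S(T) = -11 (S(T) = -16 + 5*(-4 + 5) = -16 + 5*1 = -16 + 5 = -11)
H(Y(1, 0)) - S(-11) = 65 - 1*(-11) = 65 + 11 = 76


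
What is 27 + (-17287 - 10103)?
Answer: -27363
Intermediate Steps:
27 + (-17287 - 10103) = 27 - 27390 = -27363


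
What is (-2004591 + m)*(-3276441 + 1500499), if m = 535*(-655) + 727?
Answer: 4181080715238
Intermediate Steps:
m = -349698 (m = -350425 + 727 = -349698)
(-2004591 + m)*(-3276441 + 1500499) = (-2004591 - 349698)*(-3276441 + 1500499) = -2354289*(-1775942) = 4181080715238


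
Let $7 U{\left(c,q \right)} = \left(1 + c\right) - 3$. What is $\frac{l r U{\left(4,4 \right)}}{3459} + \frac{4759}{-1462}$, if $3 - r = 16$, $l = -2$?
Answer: $- \frac{115153643}{35399406} \approx -3.253$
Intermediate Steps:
$U{\left(c,q \right)} = - \frac{2}{7} + \frac{c}{7}$ ($U{\left(c,q \right)} = \frac{\left(1 + c\right) - 3}{7} = \frac{-2 + c}{7} = - \frac{2}{7} + \frac{c}{7}$)
$r = -13$ ($r = 3 - 16 = -13$)
$\frac{l r U{\left(4,4 \right)}}{3459} + \frac{4759}{-1462} = \frac{\left(-2\right) \left(-13\right) \left(- \frac{2}{7} + \frac{1}{7} \cdot 4\right)}{3459} + \frac{4759}{-1462} = 26 \left(- \frac{2}{7} + \frac{4}{7}\right) \frac{1}{3459} + 4759 \left(- \frac{1}{1462}\right) = 26 \cdot \frac{2}{7} \cdot \frac{1}{3459} - \frac{4759}{1462} = \frac{52}{7} \cdot \frac{1}{3459} - \frac{4759}{1462} = \frac{52}{24213} - \frac{4759}{1462} = - \frac{115153643}{35399406}$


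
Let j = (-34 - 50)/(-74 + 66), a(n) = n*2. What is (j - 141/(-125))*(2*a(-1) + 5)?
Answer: 2907/250 ≈ 11.628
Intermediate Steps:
a(n) = 2*n
j = 21/2 (j = -84/(-8) = -84*(-1/8) = 21/2 ≈ 10.500)
(j - 141/(-125))*(2*a(-1) + 5) = (21/2 - 141/(-125))*(2*(2*(-1)) + 5) = (21/2 - 141*(-1/125))*(2*(-2) + 5) = (21/2 + 141/125)*(-4 + 5) = (2907/250)*1 = 2907/250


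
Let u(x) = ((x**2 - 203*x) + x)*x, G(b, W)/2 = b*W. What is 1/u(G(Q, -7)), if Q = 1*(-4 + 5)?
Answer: -1/42336 ≈ -2.3621e-5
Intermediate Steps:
Q = 1 (Q = 1*1 = 1)
G(b, W) = 2*W*b (G(b, W) = 2*(b*W) = 2*(W*b) = 2*W*b)
u(x) = x*(x**2 - 202*x) (u(x) = (x**2 - 202*x)*x = x*(x**2 - 202*x))
1/u(G(Q, -7)) = 1/((2*(-7)*1)**2*(-202 + 2*(-7)*1)) = 1/((-14)**2*(-202 - 14)) = 1/(196*(-216)) = 1/(-42336) = -1/42336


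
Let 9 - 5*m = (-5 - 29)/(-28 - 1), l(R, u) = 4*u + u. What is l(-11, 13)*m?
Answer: 2951/29 ≈ 101.76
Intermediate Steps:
l(R, u) = 5*u
m = 227/145 (m = 9/5 - (-5 - 29)/(5*(-28 - 1)) = 9/5 - (-34)/(5*(-29)) = 9/5 - (-34)*(-1)/(5*29) = 9/5 - ⅕*34/29 = 9/5 - 34/145 = 227/145 ≈ 1.5655)
l(-11, 13)*m = (5*13)*(227/145) = 65*(227/145) = 2951/29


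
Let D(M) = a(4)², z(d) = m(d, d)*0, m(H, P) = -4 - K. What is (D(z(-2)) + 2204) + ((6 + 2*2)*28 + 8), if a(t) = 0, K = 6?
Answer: 2492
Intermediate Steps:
m(H, P) = -10 (m(H, P) = -4 - 1*6 = -4 - 6 = -10)
z(d) = 0 (z(d) = -10*0 = 0)
D(M) = 0 (D(M) = 0² = 0)
(D(z(-2)) + 2204) + ((6 + 2*2)*28 + 8) = (0 + 2204) + ((6 + 2*2)*28 + 8) = 2204 + ((6 + 4)*28 + 8) = 2204 + (10*28 + 8) = 2204 + (280 + 8) = 2204 + 288 = 2492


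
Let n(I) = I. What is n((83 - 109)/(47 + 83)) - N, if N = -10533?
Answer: 52664/5 ≈ 10533.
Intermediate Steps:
n((83 - 109)/(47 + 83)) - N = (83 - 109)/(47 + 83) - 1*(-10533) = -26/130 + 10533 = -26*1/130 + 10533 = -1/5 + 10533 = 52664/5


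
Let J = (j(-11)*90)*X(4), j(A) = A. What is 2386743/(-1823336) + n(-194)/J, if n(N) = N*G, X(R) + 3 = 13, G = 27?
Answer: -391058937/501417400 ≈ -0.77991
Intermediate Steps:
X(R) = 10 (X(R) = -3 + 13 = 10)
J = -9900 (J = -11*90*10 = -990*10 = -9900)
n(N) = 27*N (n(N) = N*27 = 27*N)
2386743/(-1823336) + n(-194)/J = 2386743/(-1823336) + (27*(-194))/(-9900) = 2386743*(-1/1823336) - 5238*(-1/9900) = -2386743/1823336 + 291/550 = -391058937/501417400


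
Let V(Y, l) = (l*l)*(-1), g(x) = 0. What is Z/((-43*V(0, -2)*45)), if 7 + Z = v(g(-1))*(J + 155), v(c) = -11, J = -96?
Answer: -164/1935 ≈ -0.084754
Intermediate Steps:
V(Y, l) = -l² (V(Y, l) = l²*(-1) = -l²)
Z = -656 (Z = -7 - 11*(-96 + 155) = -7 - 11*59 = -7 - 649 = -656)
Z/((-43*V(0, -2)*45)) = -656/(-(-43)*(-2)²*45) = -656/(-(-43)*4*45) = -656/(-43*(-4)*45) = -656/(172*45) = -656/7740 = -656*1/7740 = -164/1935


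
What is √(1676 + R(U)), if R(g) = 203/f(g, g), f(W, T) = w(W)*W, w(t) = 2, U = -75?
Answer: √1507182/30 ≈ 40.922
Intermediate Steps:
f(W, T) = 2*W
R(g) = 203/(2*g) (R(g) = 203/((2*g)) = 203*(1/(2*g)) = 203/(2*g))
√(1676 + R(U)) = √(1676 + (203/2)/(-75)) = √(1676 + (203/2)*(-1/75)) = √(1676 - 203/150) = √(251197/150) = √1507182/30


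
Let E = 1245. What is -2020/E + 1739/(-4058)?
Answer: -2072443/1010442 ≈ -2.0510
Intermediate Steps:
-2020/E + 1739/(-4058) = -2020/1245 + 1739/(-4058) = -2020*1/1245 + 1739*(-1/4058) = -404/249 - 1739/4058 = -2072443/1010442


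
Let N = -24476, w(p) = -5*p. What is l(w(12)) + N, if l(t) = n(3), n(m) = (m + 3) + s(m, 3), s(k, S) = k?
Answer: -24467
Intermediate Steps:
n(m) = 3 + 2*m (n(m) = (m + 3) + m = (3 + m) + m = 3 + 2*m)
l(t) = 9 (l(t) = 3 + 2*3 = 3 + 6 = 9)
l(w(12)) + N = 9 - 24476 = -24467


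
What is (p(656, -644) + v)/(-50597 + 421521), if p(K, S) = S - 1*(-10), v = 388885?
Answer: 388251/370924 ≈ 1.0467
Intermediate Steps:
p(K, S) = 10 + S (p(K, S) = S + 10 = 10 + S)
(p(656, -644) + v)/(-50597 + 421521) = ((10 - 644) + 388885)/(-50597 + 421521) = (-634 + 388885)/370924 = 388251*(1/370924) = 388251/370924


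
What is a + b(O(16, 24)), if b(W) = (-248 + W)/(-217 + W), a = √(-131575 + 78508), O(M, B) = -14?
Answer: 262/231 + 133*I*√3 ≈ 1.1342 + 230.36*I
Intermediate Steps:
a = 133*I*√3 (a = √(-53067) = 133*I*√3 ≈ 230.36*I)
b(W) = (-248 + W)/(-217 + W)
a + b(O(16, 24)) = 133*I*√3 + (-248 - 14)/(-217 - 14) = 133*I*√3 - 262/(-231) = 133*I*√3 - 1/231*(-262) = 133*I*√3 + 262/231 = 262/231 + 133*I*√3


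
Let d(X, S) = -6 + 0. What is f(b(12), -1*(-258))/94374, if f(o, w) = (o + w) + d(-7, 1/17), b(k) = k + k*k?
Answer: 68/15729 ≈ 0.0043232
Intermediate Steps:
b(k) = k + k**2
d(X, S) = -6
f(o, w) = -6 + o + w (f(o, w) = (o + w) - 6 = -6 + o + w)
f(b(12), -1*(-258))/94374 = (-6 + 12*(1 + 12) - 1*(-258))/94374 = (-6 + 12*13 + 258)*(1/94374) = (-6 + 156 + 258)*(1/94374) = 408*(1/94374) = 68/15729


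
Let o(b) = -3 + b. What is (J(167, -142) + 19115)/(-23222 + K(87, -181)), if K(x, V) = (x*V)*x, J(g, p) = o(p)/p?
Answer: -2714475/197835962 ≈ -0.013721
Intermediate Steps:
J(g, p) = (-3 + p)/p
K(x, V) = V*x**2 (K(x, V) = (V*x)*x = V*x**2)
(J(167, -142) + 19115)/(-23222 + K(87, -181)) = ((-3 - 142)/(-142) + 19115)/(-23222 - 181*87**2) = (-1/142*(-145) + 19115)/(-23222 - 181*7569) = (145/142 + 19115)/(-23222 - 1369989) = (2714475/142)/(-1393211) = (2714475/142)*(-1/1393211) = -2714475/197835962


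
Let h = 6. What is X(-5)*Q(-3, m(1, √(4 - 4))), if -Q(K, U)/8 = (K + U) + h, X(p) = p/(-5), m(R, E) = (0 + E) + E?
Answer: -24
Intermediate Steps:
m(R, E) = 2*E (m(R, E) = E + E = 2*E)
X(p) = -p/5 (X(p) = p*(-⅕) = -p/5)
Q(K, U) = -48 - 8*K - 8*U (Q(K, U) = -8*((K + U) + 6) = -8*(6 + K + U) = -48 - 8*K - 8*U)
X(-5)*Q(-3, m(1, √(4 - 4))) = (-⅕*(-5))*(-48 - 8*(-3) - 16*√(4 - 4)) = 1*(-48 + 24 - 16*√0) = 1*(-48 + 24 - 16*0) = 1*(-48 + 24 - 8*0) = 1*(-48 + 24 + 0) = 1*(-24) = -24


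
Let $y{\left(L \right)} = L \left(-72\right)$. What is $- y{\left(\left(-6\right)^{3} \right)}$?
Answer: $-15552$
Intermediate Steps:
$y{\left(L \right)} = - 72 L$
$- y{\left(\left(-6\right)^{3} \right)} = - \left(-72\right) \left(-6\right)^{3} = - \left(-72\right) \left(-216\right) = \left(-1\right) 15552 = -15552$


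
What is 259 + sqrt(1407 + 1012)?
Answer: 259 + sqrt(2419) ≈ 308.18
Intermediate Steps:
259 + sqrt(1407 + 1012) = 259 + sqrt(2419)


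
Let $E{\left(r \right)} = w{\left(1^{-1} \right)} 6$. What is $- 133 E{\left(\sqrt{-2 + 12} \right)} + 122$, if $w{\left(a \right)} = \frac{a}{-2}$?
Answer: $521$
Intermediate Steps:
$w{\left(a \right)} = - \frac{a}{2}$ ($w{\left(a \right)} = a \left(- \frac{1}{2}\right) = - \frac{a}{2}$)
$E{\left(r \right)} = -3$ ($E{\left(r \right)} = - \frac{1}{2 \cdot 1} \cdot 6 = \left(- \frac{1}{2}\right) 1 \cdot 6 = \left(- \frac{1}{2}\right) 6 = -3$)
$- 133 E{\left(\sqrt{-2 + 12} \right)} + 122 = \left(-133\right) \left(-3\right) + 122 = 399 + 122 = 521$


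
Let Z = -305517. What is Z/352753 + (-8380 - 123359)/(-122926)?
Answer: 8915344725/43362515278 ≈ 0.20560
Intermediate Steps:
Z/352753 + (-8380 - 123359)/(-122926) = -305517/352753 + (-8380 - 123359)/(-122926) = -305517*1/352753 - 131739*(-1/122926) = -305517/352753 + 131739/122926 = 8915344725/43362515278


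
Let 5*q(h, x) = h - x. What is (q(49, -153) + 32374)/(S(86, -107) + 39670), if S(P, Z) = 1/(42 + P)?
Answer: 6915072/8462935 ≈ 0.81710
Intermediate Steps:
q(h, x) = -x/5 + h/5 (q(h, x) = (h - x)/5 = -x/5 + h/5)
(q(49, -153) + 32374)/(S(86, -107) + 39670) = ((-1/5*(-153) + (1/5)*49) + 32374)/(1/(42 + 86) + 39670) = ((153/5 + 49/5) + 32374)/(1/128 + 39670) = (202/5 + 32374)/(1/128 + 39670) = 162072/(5*(5077761/128)) = (162072/5)*(128/5077761) = 6915072/8462935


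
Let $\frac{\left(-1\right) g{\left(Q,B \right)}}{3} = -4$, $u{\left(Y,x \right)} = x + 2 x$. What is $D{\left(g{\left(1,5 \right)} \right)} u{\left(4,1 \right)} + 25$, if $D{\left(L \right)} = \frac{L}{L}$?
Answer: $28$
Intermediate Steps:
$u{\left(Y,x \right)} = 3 x$
$g{\left(Q,B \right)} = 12$ ($g{\left(Q,B \right)} = \left(-3\right) \left(-4\right) = 12$)
$D{\left(L \right)} = 1$
$D{\left(g{\left(1,5 \right)} \right)} u{\left(4,1 \right)} + 25 = 1 \cdot 3 \cdot 1 + 25 = 1 \cdot 3 + 25 = 3 + 25 = 28$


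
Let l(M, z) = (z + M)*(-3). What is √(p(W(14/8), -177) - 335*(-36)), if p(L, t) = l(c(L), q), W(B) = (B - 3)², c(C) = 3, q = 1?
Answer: 4*√753 ≈ 109.76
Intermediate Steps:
W(B) = (-3 + B)²
l(M, z) = -3*M - 3*z (l(M, z) = (M + z)*(-3) = -3*M - 3*z)
p(L, t) = -12 (p(L, t) = -3*3 - 3*1 = -9 - 3 = -12)
√(p(W(14/8), -177) - 335*(-36)) = √(-12 - 335*(-36)) = √(-12 + 12060) = √12048 = 4*√753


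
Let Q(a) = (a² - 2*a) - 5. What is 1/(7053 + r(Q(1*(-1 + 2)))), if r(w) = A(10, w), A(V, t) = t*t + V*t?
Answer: 1/7029 ≈ 0.00014227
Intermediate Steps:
A(V, t) = t² + V*t
Q(a) = -5 + a² - 2*a
r(w) = w*(10 + w)
1/(7053 + r(Q(1*(-1 + 2)))) = 1/(7053 + (-5 + (1*(-1 + 2))² - 2*(-1 + 2))*(10 + (-5 + (1*(-1 + 2))² - 2*(-1 + 2)))) = 1/(7053 + (-5 + (1*1)² - 2)*(10 + (-5 + (1*1)² - 2))) = 1/(7053 + (-5 + 1² - 2*1)*(10 + (-5 + 1² - 2*1))) = 1/(7053 + (-5 + 1 - 2)*(10 + (-5 + 1 - 2))) = 1/(7053 - 6*(10 - 6)) = 1/(7053 - 6*4) = 1/(7053 - 24) = 1/7029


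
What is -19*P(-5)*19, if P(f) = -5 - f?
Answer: 0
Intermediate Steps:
-19*P(-5)*19 = -19*(-5 - 1*(-5))*19 = -19*(-5 + 5)*19 = -19*0*19 = 0*19 = 0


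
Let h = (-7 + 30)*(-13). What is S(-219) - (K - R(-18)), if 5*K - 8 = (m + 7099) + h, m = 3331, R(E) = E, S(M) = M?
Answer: -11324/5 ≈ -2264.8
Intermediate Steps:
h = -299 (h = 23*(-13) = -299)
K = 10139/5 (K = 8/5 + ((3331 + 7099) - 299)/5 = 8/5 + (10430 - 299)/5 = 8/5 + (1/5)*10131 = 8/5 + 10131/5 = 10139/5 ≈ 2027.8)
S(-219) - (K - R(-18)) = -219 - (10139/5 - 1*(-18)) = -219 - (10139/5 + 18) = -219 - 1*10229/5 = -219 - 10229/5 = -11324/5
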